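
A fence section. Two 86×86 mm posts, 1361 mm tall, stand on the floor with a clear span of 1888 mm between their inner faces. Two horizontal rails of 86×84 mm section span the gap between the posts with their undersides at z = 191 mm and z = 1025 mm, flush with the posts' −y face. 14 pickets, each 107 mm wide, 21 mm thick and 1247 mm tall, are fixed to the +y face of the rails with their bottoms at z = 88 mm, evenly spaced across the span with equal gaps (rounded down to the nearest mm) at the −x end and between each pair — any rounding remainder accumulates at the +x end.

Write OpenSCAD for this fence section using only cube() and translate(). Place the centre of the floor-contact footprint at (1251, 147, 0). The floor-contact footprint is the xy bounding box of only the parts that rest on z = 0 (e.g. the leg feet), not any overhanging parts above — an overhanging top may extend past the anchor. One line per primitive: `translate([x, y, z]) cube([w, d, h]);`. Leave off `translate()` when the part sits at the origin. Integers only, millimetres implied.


translate([221, 104, 0]) cube([86, 86, 1361]);
translate([2195, 104, 0]) cube([86, 86, 1361]);
translate([307, 104, 191]) cube([1888, 86, 84]);
translate([307, 104, 1025]) cube([1888, 86, 84]);
translate([333, 190, 88]) cube([107, 21, 1247]);
translate([466, 190, 88]) cube([107, 21, 1247]);
translate([599, 190, 88]) cube([107, 21, 1247]);
translate([732, 190, 88]) cube([107, 21, 1247]);
translate([865, 190, 88]) cube([107, 21, 1247]);
translate([998, 190, 88]) cube([107, 21, 1247]);
translate([1131, 190, 88]) cube([107, 21, 1247]);
translate([1264, 190, 88]) cube([107, 21, 1247]);
translate([1397, 190, 88]) cube([107, 21, 1247]);
translate([1530, 190, 88]) cube([107, 21, 1247]);
translate([1663, 190, 88]) cube([107, 21, 1247]);
translate([1796, 190, 88]) cube([107, 21, 1247]);
translate([1929, 190, 88]) cube([107, 21, 1247]);
translate([2062, 190, 88]) cube([107, 21, 1247]);


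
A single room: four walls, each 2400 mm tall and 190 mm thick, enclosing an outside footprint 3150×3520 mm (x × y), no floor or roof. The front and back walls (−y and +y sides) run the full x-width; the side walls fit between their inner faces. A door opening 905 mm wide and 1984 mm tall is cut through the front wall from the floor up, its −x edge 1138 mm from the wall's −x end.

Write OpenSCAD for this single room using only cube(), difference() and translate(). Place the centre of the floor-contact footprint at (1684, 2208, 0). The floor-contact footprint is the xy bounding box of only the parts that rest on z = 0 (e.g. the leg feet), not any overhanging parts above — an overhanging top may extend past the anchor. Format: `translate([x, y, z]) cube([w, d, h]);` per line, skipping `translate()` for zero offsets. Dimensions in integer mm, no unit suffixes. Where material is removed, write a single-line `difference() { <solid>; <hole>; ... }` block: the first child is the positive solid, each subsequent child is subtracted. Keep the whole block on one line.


difference() { translate([109, 448, 0]) cube([3150, 190, 2400]); translate([1247, 448, 0]) cube([905, 190, 1984]); }
translate([109, 3778, 0]) cube([3150, 190, 2400]);
translate([109, 638, 0]) cube([190, 3140, 2400]);
translate([3069, 638, 0]) cube([190, 3140, 2400]);


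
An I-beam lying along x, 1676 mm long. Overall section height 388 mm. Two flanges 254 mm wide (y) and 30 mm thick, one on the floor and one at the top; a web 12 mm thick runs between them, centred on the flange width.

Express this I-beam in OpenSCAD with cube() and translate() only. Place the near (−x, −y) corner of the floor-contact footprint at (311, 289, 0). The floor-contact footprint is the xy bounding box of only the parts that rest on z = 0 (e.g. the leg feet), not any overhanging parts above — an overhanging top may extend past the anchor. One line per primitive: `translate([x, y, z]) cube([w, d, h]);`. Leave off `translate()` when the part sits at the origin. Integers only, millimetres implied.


translate([311, 289, 0]) cube([1676, 254, 30]);
translate([311, 410, 30]) cube([1676, 12, 328]);
translate([311, 289, 358]) cube([1676, 254, 30]);


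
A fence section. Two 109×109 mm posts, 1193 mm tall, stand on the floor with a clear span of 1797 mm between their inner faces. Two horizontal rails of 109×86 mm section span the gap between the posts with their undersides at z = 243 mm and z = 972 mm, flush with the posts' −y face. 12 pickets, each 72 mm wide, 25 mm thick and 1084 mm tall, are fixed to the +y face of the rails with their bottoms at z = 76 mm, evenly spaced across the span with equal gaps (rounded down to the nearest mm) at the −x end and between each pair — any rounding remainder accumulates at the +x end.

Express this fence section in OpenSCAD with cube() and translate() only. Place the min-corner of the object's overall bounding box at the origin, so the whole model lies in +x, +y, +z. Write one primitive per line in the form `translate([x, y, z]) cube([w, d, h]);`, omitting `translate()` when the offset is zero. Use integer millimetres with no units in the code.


cube([109, 109, 1193]);
translate([1906, 0, 0]) cube([109, 109, 1193]);
translate([109, 0, 243]) cube([1797, 109, 86]);
translate([109, 0, 972]) cube([1797, 109, 86]);
translate([180, 109, 76]) cube([72, 25, 1084]);
translate([323, 109, 76]) cube([72, 25, 1084]);
translate([466, 109, 76]) cube([72, 25, 1084]);
translate([609, 109, 76]) cube([72, 25, 1084]);
translate([752, 109, 76]) cube([72, 25, 1084]);
translate([895, 109, 76]) cube([72, 25, 1084]);
translate([1038, 109, 76]) cube([72, 25, 1084]);
translate([1181, 109, 76]) cube([72, 25, 1084]);
translate([1324, 109, 76]) cube([72, 25, 1084]);
translate([1467, 109, 76]) cube([72, 25, 1084]);
translate([1610, 109, 76]) cube([72, 25, 1084]);
translate([1753, 109, 76]) cube([72, 25, 1084]);


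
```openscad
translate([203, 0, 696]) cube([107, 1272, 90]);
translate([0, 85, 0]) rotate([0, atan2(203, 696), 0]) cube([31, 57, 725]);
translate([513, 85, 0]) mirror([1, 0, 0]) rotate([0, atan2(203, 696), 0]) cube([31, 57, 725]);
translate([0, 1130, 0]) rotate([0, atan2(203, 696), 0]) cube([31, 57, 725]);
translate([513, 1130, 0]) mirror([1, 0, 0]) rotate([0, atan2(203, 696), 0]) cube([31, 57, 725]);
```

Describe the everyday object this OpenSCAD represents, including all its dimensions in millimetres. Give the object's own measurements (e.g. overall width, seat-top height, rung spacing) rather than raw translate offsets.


A sawhorse. A 107×1272×90 mm beam (x, y, z) sits on two A-frame leg pairs. Each pair is two raked legs of 31×57 mm section (57 mm along y) splaying symmetrically in x. Each leg rises 696 mm vertically over 203 mm of horizontal reach and is 725 mm long along its own axis. Every leg's outer bottom edge rests on the floor and its outer top edge meets a bottom edge of the beam — the left legs (tilting toward +x) meet the beam's −x bottom edge, the right legs (their mirror images, tilting toward −x) meet its +x bottom edge — so the leg tops tuck under the beam, the beam's underside is 696 mm above the floor, and the feet are 513 mm apart outside-to-outside with the beam centred between them. The two leg pairs are set in 85 mm from either end of the beam.


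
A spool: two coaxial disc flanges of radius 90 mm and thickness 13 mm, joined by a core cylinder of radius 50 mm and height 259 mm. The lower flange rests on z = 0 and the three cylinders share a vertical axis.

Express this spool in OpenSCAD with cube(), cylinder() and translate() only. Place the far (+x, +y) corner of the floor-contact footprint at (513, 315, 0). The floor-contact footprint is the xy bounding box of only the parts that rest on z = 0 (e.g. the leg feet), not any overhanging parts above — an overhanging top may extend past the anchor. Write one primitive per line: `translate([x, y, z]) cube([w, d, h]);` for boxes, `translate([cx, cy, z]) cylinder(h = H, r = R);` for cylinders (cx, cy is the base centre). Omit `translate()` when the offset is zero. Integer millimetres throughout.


translate([423, 225, 0]) cylinder(h = 13, r = 90);
translate([423, 225, 13]) cylinder(h = 259, r = 50);
translate([423, 225, 272]) cylinder(h = 13, r = 90);


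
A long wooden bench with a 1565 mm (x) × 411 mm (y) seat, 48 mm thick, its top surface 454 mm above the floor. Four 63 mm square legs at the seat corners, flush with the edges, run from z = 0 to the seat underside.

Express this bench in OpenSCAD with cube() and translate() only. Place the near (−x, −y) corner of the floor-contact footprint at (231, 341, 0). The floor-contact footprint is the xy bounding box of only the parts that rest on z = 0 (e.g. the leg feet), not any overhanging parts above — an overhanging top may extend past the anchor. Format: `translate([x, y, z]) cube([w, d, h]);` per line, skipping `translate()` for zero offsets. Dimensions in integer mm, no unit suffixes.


translate([231, 341, 406]) cube([1565, 411, 48]);
translate([231, 341, 0]) cube([63, 63, 406]);
translate([231, 689, 0]) cube([63, 63, 406]);
translate([1733, 341, 0]) cube([63, 63, 406]);
translate([1733, 689, 0]) cube([63, 63, 406]);


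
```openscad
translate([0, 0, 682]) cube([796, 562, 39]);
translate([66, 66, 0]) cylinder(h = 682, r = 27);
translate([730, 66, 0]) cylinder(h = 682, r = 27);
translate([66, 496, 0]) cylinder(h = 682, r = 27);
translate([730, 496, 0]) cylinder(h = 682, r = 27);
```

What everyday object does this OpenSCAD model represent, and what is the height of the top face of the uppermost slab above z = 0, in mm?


A table. The table height is 721 mm.

A 796×562×39 slab sits at z = 682 on four Ø54 mm round legs — a table. The top surface is at 682 + 39 = 721 mm.


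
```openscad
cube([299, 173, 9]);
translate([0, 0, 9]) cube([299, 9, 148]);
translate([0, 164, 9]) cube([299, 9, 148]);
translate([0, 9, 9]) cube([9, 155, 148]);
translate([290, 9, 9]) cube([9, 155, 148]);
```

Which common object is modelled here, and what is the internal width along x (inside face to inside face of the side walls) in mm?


An open box. The internal width is 281 mm.

A 299×173 base slab with four walls standing on it — an open box. The base is 299 mm wide and the walls are 9 mm thick, so the internal width is 299 − 2 × 9 = 281 mm.


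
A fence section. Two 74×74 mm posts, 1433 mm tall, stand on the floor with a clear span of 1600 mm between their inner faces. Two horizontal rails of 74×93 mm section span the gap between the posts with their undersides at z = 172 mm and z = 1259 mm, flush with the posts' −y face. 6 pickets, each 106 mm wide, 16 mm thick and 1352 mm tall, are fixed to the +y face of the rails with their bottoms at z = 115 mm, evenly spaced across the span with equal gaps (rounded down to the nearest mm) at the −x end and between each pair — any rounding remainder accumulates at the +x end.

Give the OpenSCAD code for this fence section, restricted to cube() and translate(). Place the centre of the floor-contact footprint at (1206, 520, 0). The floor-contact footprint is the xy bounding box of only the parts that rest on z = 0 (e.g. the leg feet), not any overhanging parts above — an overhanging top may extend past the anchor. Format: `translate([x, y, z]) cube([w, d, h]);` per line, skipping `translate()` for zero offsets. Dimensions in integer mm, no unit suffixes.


translate([332, 483, 0]) cube([74, 74, 1433]);
translate([2006, 483, 0]) cube([74, 74, 1433]);
translate([406, 483, 172]) cube([1600, 74, 93]);
translate([406, 483, 1259]) cube([1600, 74, 93]);
translate([543, 557, 115]) cube([106, 16, 1352]);
translate([786, 557, 115]) cube([106, 16, 1352]);
translate([1029, 557, 115]) cube([106, 16, 1352]);
translate([1272, 557, 115]) cube([106, 16, 1352]);
translate([1515, 557, 115]) cube([106, 16, 1352]);
translate([1758, 557, 115]) cube([106, 16, 1352]);


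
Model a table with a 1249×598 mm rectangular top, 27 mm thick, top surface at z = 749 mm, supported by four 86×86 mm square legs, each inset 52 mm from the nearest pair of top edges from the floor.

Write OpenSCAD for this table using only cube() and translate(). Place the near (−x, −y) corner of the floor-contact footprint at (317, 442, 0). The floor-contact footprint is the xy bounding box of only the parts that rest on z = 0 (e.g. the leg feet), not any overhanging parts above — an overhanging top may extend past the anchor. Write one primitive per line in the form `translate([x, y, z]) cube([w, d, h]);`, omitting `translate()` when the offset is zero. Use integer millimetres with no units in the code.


translate([265, 390, 722]) cube([1249, 598, 27]);
translate([317, 442, 0]) cube([86, 86, 722]);
translate([1376, 442, 0]) cube([86, 86, 722]);
translate([317, 850, 0]) cube([86, 86, 722]);
translate([1376, 850, 0]) cube([86, 86, 722]);


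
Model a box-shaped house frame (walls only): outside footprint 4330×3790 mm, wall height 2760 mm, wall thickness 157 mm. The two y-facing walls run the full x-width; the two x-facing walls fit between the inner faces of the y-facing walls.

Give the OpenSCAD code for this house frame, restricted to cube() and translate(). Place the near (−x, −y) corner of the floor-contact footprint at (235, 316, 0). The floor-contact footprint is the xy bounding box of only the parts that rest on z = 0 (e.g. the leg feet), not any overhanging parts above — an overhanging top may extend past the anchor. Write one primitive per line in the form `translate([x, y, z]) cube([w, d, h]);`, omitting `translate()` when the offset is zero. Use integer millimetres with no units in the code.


translate([235, 316, 0]) cube([4330, 157, 2760]);
translate([235, 3949, 0]) cube([4330, 157, 2760]);
translate([235, 473, 0]) cube([157, 3476, 2760]);
translate([4408, 473, 0]) cube([157, 3476, 2760]);


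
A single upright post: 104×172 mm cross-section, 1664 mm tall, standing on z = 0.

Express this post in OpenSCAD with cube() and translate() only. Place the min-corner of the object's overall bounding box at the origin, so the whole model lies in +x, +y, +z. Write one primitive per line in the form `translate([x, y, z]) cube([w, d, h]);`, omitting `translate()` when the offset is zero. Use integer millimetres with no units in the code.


cube([104, 172, 1664]);


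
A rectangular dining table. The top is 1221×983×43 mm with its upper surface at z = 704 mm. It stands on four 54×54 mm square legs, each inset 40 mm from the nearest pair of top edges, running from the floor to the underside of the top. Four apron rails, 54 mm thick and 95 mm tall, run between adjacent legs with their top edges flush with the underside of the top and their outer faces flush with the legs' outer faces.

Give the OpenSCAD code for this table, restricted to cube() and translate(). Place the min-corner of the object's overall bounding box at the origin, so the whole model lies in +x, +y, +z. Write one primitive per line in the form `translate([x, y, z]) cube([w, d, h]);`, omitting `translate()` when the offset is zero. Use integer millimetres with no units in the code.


// leg_h = 704 - 43 = 661
// apron z = 661 - 95 = 566
translate([0, 0, 661]) cube([1221, 983, 43]);
translate([40, 40, 0]) cube([54, 54, 661]);
translate([1127, 40, 0]) cube([54, 54, 661]);
translate([40, 889, 0]) cube([54, 54, 661]);
translate([1127, 889, 0]) cube([54, 54, 661]);
translate([94, 40, 566]) cube([1033, 54, 95]);
translate([94, 889, 566]) cube([1033, 54, 95]);
translate([40, 94, 566]) cube([54, 795, 95]);
translate([1127, 94, 566]) cube([54, 795, 95]);


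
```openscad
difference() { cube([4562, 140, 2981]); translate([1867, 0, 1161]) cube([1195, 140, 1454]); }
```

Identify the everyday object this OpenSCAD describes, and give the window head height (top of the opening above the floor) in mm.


A wall with a window opening. The window head height is 2615 mm.

A wall with a rectangular opening subtracted — a window. Sill at z = 1161, opening 1454 mm tall, so the head is at 1161 + 1454 = 2615 mm.


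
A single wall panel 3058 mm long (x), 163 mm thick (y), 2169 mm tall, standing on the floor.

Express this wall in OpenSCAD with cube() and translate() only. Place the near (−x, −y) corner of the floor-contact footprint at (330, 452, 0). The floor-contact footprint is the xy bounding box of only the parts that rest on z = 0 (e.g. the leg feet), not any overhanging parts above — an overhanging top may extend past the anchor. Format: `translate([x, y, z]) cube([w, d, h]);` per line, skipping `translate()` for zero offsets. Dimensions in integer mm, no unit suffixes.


translate([330, 452, 0]) cube([3058, 163, 2169]);


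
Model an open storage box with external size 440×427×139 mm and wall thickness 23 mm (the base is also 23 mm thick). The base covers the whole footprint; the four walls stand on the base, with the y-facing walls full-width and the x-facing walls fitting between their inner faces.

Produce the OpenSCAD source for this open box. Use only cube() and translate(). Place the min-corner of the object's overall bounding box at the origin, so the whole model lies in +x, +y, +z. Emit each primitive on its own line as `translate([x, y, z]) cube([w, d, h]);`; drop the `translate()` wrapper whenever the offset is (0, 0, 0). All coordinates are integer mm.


cube([440, 427, 23]);
translate([0, 0, 23]) cube([440, 23, 116]);
translate([0, 404, 23]) cube([440, 23, 116]);
translate([0, 23, 23]) cube([23, 381, 116]);
translate([417, 23, 23]) cube([23, 381, 116]);


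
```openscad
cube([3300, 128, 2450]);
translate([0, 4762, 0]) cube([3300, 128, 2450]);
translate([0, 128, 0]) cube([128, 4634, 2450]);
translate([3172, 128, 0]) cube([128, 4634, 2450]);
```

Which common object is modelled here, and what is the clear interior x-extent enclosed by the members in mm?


A house (or room) frame. The interior width is 3044 mm.

Four 2450 mm walls enclosing a rectangle with no floor or roof — a room or house frame. Outside width is 3300 mm and wall thickness is 128 mm, so the interior width is 3300 − 2 × 128 = 3044 mm.


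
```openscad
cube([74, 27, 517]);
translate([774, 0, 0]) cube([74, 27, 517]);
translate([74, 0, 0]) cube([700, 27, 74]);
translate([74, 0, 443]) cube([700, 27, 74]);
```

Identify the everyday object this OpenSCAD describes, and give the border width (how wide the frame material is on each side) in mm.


A picture frame. The border width is 74 mm.

Four thin pieces enclosing a rectangular opening — a picture frame. The two full-height stiles are 517 mm tall; the top rail sits at z = 443 and is 74 mm tall, so the border above the opening is 517 − 443 = 74 mm, matching the stile x-width.


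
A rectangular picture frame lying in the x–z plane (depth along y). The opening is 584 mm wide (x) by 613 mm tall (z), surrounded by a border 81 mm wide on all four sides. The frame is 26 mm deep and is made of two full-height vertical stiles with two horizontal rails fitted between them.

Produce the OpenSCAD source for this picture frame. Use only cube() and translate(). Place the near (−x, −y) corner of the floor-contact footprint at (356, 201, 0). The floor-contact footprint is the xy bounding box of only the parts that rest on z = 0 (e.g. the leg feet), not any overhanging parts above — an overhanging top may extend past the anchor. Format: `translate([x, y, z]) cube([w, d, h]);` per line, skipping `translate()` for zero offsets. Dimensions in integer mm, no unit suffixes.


translate([356, 201, 0]) cube([81, 26, 775]);
translate([1021, 201, 0]) cube([81, 26, 775]);
translate([437, 201, 0]) cube([584, 26, 81]);
translate([437, 201, 694]) cube([584, 26, 81]);


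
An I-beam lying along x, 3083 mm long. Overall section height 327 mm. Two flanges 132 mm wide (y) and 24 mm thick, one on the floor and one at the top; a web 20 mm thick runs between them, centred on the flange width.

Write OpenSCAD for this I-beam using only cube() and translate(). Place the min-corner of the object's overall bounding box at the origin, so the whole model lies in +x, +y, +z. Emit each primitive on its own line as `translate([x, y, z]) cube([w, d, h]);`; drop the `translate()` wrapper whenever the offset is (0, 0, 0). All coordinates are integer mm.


cube([3083, 132, 24]);
translate([0, 56, 24]) cube([3083, 20, 279]);
translate([0, 0, 303]) cube([3083, 132, 24]);


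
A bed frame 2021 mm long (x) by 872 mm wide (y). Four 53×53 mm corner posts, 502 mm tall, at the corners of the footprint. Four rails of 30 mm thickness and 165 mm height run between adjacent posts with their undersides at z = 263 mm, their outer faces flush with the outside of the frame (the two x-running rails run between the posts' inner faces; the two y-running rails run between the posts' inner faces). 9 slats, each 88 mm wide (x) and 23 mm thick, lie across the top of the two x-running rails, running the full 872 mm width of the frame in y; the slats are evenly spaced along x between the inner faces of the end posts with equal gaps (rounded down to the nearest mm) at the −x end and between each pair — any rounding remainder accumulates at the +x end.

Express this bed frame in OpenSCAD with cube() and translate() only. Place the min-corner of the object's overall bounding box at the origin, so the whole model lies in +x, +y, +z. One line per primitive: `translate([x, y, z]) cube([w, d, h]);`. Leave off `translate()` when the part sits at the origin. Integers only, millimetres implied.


cube([53, 53, 502]);
translate([0, 819, 0]) cube([53, 53, 502]);
translate([1968, 0, 0]) cube([53, 53, 502]);
translate([1968, 819, 0]) cube([53, 53, 502]);
translate([53, 0, 263]) cube([1915, 30, 165]);
translate([53, 842, 263]) cube([1915, 30, 165]);
translate([0, 53, 263]) cube([30, 766, 165]);
translate([1991, 53, 263]) cube([30, 766, 165]);
translate([165, 0, 428]) cube([88, 872, 23]);
translate([365, 0, 428]) cube([88, 872, 23]);
translate([565, 0, 428]) cube([88, 872, 23]);
translate([765, 0, 428]) cube([88, 872, 23]);
translate([965, 0, 428]) cube([88, 872, 23]);
translate([1165, 0, 428]) cube([88, 872, 23]);
translate([1365, 0, 428]) cube([88, 872, 23]);
translate([1565, 0, 428]) cube([88, 872, 23]);
translate([1765, 0, 428]) cube([88, 872, 23]);


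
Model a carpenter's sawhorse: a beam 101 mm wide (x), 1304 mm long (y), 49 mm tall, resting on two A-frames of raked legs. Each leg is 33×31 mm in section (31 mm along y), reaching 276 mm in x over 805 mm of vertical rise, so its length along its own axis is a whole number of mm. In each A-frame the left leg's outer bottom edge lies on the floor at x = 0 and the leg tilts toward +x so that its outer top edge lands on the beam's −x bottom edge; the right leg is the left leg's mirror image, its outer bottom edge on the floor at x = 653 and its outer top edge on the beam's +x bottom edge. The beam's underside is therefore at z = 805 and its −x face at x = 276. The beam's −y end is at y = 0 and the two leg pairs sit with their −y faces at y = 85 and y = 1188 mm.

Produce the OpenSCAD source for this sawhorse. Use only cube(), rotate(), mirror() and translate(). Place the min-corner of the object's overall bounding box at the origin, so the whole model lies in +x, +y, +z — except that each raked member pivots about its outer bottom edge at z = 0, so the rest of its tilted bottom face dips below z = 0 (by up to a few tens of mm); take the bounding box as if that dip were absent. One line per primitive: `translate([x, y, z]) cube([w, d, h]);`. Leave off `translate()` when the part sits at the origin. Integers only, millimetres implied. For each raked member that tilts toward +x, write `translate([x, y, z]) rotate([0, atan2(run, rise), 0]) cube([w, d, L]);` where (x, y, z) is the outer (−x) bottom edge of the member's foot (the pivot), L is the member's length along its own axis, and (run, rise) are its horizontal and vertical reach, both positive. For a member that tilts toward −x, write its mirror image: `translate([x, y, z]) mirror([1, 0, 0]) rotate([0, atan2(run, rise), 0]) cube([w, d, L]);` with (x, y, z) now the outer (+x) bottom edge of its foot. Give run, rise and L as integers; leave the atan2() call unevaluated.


translate([276, 0, 805]) cube([101, 1304, 49]);
translate([0, 85, 0]) rotate([0, atan2(276, 805), 0]) cube([33, 31, 851]);
translate([653, 85, 0]) mirror([1, 0, 0]) rotate([0, atan2(276, 805), 0]) cube([33, 31, 851]);
translate([0, 1188, 0]) rotate([0, atan2(276, 805), 0]) cube([33, 31, 851]);
translate([653, 1188, 0]) mirror([1, 0, 0]) rotate([0, atan2(276, 805), 0]) cube([33, 31, 851]);


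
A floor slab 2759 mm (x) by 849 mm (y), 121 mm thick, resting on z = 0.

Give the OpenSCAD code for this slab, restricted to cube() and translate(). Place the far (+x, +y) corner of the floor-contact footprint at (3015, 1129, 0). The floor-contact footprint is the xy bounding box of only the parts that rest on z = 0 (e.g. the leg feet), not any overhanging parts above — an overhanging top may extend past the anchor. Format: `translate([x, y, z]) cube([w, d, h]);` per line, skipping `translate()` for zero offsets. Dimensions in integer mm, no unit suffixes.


translate([256, 280, 0]) cube([2759, 849, 121]);


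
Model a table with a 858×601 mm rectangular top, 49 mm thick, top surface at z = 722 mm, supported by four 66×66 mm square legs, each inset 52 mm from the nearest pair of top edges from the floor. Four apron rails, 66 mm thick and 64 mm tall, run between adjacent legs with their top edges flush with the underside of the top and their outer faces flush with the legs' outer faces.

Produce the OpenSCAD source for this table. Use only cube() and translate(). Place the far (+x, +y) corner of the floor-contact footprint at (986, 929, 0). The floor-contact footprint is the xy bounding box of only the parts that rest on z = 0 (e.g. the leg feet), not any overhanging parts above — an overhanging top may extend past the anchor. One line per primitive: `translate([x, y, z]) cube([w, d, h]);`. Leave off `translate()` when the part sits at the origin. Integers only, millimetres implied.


translate([180, 380, 673]) cube([858, 601, 49]);
translate([232, 432, 0]) cube([66, 66, 673]);
translate([920, 432, 0]) cube([66, 66, 673]);
translate([232, 863, 0]) cube([66, 66, 673]);
translate([920, 863, 0]) cube([66, 66, 673]);
translate([298, 432, 609]) cube([622, 66, 64]);
translate([298, 863, 609]) cube([622, 66, 64]);
translate([232, 498, 609]) cube([66, 365, 64]);
translate([920, 498, 609]) cube([66, 365, 64]);


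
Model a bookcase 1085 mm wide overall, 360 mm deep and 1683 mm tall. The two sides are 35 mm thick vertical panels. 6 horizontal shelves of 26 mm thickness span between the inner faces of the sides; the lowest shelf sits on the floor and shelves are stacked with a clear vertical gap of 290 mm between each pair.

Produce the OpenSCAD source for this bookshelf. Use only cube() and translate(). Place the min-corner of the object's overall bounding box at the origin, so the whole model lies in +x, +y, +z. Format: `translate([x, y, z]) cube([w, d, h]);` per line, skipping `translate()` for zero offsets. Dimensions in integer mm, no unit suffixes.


cube([35, 360, 1683]);
translate([1050, 0, 0]) cube([35, 360, 1683]);
translate([35, 0, 0]) cube([1015, 360, 26]);
translate([35, 0, 316]) cube([1015, 360, 26]);
translate([35, 0, 632]) cube([1015, 360, 26]);
translate([35, 0, 948]) cube([1015, 360, 26]);
translate([35, 0, 1264]) cube([1015, 360, 26]);
translate([35, 0, 1580]) cube([1015, 360, 26]);


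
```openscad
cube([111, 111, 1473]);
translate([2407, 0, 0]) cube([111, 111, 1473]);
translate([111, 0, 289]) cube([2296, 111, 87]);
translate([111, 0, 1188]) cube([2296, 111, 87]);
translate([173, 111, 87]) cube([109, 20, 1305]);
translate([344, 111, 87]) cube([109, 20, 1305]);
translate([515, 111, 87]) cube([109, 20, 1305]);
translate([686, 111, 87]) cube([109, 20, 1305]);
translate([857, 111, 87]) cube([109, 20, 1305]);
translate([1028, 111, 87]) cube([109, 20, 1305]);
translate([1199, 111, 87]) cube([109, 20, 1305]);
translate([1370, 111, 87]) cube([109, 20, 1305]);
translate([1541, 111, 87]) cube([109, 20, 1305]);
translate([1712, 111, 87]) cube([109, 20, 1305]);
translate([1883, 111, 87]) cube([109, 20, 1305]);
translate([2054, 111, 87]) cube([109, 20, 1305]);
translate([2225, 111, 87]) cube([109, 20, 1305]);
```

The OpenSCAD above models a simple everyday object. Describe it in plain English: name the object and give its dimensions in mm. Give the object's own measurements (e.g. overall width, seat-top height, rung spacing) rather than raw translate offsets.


A fence section. Two 111×111 mm posts, 1473 mm tall, stand on the floor with a clear span of 2296 mm between their inner faces. Two horizontal rails of 111×87 mm section span the gap between the posts with their undersides at z = 289 mm and z = 1188 mm, flush with the posts' −y face. 13 pickets, each 109 mm wide, 20 mm thick and 1305 mm tall, are fixed to the +y face of the rails with their bottoms at z = 87 mm, spaced across the span with a 62 mm gap after the −x post and between neighbouring pickets, with 73 mm left before the +x post.


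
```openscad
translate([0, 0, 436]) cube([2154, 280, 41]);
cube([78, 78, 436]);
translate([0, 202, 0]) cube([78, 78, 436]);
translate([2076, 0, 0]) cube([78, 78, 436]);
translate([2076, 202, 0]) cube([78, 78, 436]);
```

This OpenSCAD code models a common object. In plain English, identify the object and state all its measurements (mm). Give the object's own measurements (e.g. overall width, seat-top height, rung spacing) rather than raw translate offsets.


A bench: a 2154×280 mm seat slab, 41 mm thick, top at z = 477 mm, on four 78×78 mm square legs flush with the seat corners and standing on z = 0.


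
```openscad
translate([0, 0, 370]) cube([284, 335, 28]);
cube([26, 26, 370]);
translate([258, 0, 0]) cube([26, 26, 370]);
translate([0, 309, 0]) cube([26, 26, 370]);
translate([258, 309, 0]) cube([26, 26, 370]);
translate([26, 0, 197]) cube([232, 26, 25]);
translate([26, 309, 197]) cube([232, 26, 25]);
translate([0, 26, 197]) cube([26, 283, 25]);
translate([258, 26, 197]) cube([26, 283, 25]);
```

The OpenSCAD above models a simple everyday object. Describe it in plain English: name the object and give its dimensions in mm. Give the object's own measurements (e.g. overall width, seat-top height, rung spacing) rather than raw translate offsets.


A four-legged stool. The seat is a 284×335×28 mm slab whose top surface is at z = 398 mm; four square legs, each 26×26 mm in cross-section, run from the floor (z = 0) to the underside of the seat, each flush with a corner of the seat. Four stretchers, 26 mm wide and 25 mm tall, connect adjacent legs with their undersides at z = 197 mm, each running between the inner faces of the legs it joins and aligned with the legs' outer faces on the other axis.


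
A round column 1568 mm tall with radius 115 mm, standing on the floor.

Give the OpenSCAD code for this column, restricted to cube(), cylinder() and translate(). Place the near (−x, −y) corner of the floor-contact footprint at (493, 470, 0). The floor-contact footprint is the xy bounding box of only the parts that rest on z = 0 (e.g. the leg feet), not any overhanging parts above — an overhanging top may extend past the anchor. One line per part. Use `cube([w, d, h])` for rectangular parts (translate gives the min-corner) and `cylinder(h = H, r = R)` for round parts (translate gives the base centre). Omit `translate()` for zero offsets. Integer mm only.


translate([608, 585, 0]) cylinder(h = 1568, r = 115);


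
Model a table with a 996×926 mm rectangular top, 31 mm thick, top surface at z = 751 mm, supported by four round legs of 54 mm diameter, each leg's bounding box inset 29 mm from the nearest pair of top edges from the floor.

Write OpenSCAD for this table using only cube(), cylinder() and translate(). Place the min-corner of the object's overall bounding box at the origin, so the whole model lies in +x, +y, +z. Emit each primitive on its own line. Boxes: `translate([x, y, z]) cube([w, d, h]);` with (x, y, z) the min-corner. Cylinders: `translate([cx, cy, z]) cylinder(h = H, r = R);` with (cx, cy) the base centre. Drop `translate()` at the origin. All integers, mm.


// leg_h = 751 - 31 = 720
translate([0, 0, 720]) cube([996, 926, 31]);
translate([56, 56, 0]) cylinder(h = 720, r = 27);
translate([940, 56, 0]) cylinder(h = 720, r = 27);
translate([56, 870, 0]) cylinder(h = 720, r = 27);
translate([940, 870, 0]) cylinder(h = 720, r = 27);


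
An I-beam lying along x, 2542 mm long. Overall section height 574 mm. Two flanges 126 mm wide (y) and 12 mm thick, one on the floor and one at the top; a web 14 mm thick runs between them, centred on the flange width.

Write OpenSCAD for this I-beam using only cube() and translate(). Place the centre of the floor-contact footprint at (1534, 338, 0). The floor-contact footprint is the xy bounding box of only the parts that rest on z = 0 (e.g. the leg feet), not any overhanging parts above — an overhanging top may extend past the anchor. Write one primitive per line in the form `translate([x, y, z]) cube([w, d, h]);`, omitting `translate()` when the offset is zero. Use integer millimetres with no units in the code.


translate([263, 275, 0]) cube([2542, 126, 12]);
translate([263, 331, 12]) cube([2542, 14, 550]);
translate([263, 275, 562]) cube([2542, 126, 12]);


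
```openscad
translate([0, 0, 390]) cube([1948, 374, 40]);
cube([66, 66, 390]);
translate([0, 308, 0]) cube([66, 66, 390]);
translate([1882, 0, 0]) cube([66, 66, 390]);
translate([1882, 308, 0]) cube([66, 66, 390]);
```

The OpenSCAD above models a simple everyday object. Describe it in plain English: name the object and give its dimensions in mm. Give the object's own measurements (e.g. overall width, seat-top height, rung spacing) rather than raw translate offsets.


A bench: a 1948×374 mm seat slab, 40 mm thick, top at z = 430 mm, on four 66×66 mm square legs flush with the seat corners and standing on z = 0.


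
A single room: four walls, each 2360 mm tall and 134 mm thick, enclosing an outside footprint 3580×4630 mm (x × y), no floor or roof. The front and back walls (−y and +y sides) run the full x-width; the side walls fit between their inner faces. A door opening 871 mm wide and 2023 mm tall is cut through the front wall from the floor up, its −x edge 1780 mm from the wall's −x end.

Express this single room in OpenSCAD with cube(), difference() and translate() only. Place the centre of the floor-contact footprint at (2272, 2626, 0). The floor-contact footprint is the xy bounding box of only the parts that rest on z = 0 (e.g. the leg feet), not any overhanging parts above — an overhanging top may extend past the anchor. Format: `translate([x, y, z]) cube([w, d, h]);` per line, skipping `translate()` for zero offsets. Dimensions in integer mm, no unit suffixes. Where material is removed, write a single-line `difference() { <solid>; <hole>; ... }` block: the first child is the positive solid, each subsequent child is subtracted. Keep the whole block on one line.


difference() { translate([482, 311, 0]) cube([3580, 134, 2360]); translate([2262, 311, 0]) cube([871, 134, 2023]); }
translate([482, 4807, 0]) cube([3580, 134, 2360]);
translate([482, 445, 0]) cube([134, 4362, 2360]);
translate([3928, 445, 0]) cube([134, 4362, 2360]);


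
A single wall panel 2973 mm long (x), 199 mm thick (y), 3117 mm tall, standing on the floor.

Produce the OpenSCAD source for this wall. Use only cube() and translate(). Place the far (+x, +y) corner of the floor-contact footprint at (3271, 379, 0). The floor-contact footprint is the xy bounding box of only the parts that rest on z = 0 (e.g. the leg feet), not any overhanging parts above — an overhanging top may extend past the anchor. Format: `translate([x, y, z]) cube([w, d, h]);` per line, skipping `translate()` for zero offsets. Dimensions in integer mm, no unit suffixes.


translate([298, 180, 0]) cube([2973, 199, 3117]);


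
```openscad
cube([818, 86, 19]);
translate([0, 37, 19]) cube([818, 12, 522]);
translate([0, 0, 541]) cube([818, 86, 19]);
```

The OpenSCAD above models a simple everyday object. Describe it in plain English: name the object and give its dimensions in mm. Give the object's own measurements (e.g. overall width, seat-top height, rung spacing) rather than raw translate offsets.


An I-beam lying along x, 818 mm long. Overall section height 560 mm. Two flanges 86 mm wide (y) and 19 mm thick, one on the floor and one at the top; a web 12 mm thick runs between them, centred on the flange width.


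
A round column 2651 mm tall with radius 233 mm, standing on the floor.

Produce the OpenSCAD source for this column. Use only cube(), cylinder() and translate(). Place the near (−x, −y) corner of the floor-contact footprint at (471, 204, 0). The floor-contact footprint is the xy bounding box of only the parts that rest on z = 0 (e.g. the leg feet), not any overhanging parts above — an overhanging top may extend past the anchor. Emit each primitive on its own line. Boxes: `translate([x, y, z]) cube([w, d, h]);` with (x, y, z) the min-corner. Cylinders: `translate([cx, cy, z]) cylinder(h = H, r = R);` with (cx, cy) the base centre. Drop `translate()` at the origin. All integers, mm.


translate([704, 437, 0]) cylinder(h = 2651, r = 233);


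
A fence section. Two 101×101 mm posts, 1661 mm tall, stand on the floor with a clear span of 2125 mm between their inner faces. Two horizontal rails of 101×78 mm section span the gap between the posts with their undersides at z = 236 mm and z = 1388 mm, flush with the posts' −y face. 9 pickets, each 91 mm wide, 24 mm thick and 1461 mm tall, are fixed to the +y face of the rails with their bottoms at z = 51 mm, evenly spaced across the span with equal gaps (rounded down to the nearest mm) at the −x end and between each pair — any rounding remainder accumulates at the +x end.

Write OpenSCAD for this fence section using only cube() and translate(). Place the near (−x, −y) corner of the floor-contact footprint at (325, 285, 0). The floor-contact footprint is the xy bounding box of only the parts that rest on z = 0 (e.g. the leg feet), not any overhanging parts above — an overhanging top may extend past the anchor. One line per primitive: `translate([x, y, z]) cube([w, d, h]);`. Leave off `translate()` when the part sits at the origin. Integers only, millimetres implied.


translate([325, 285, 0]) cube([101, 101, 1661]);
translate([2551, 285, 0]) cube([101, 101, 1661]);
translate([426, 285, 236]) cube([2125, 101, 78]);
translate([426, 285, 1388]) cube([2125, 101, 78]);
translate([556, 386, 51]) cube([91, 24, 1461]);
translate([777, 386, 51]) cube([91, 24, 1461]);
translate([998, 386, 51]) cube([91, 24, 1461]);
translate([1219, 386, 51]) cube([91, 24, 1461]);
translate([1440, 386, 51]) cube([91, 24, 1461]);
translate([1661, 386, 51]) cube([91, 24, 1461]);
translate([1882, 386, 51]) cube([91, 24, 1461]);
translate([2103, 386, 51]) cube([91, 24, 1461]);
translate([2324, 386, 51]) cube([91, 24, 1461]);


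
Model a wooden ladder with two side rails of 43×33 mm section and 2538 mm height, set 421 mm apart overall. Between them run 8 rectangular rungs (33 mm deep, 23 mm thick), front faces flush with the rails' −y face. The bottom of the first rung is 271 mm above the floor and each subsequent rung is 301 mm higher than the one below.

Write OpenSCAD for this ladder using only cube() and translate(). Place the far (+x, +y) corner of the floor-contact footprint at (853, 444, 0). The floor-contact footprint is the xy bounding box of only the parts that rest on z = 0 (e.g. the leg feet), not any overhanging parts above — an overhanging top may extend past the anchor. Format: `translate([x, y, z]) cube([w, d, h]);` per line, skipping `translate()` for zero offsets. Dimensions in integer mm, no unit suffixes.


translate([432, 411, 0]) cube([43, 33, 2538]);
translate([810, 411, 0]) cube([43, 33, 2538]);
translate([475, 411, 271]) cube([335, 33, 23]);
translate([475, 411, 572]) cube([335, 33, 23]);
translate([475, 411, 873]) cube([335, 33, 23]);
translate([475, 411, 1174]) cube([335, 33, 23]);
translate([475, 411, 1475]) cube([335, 33, 23]);
translate([475, 411, 1776]) cube([335, 33, 23]);
translate([475, 411, 2077]) cube([335, 33, 23]);
translate([475, 411, 2378]) cube([335, 33, 23]);
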